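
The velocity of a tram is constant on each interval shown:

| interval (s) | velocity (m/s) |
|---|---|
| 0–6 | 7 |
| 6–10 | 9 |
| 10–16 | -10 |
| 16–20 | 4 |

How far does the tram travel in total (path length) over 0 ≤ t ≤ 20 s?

Distance (not displacement) is the total path length: add the absolute areas under v-t.
0–6 s: |7| × 6 = 42 m
6–10 s: |9| × 4 = 36 m
10–16 s: |-10| × 6 = 60 m
16–20 s: |4| × 4 = 16 m
Total distance = 154 m

154 m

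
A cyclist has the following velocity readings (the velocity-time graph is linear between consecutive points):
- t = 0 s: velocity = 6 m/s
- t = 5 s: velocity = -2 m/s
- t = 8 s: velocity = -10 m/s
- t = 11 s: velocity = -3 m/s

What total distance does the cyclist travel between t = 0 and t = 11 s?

Total distance travelled is ∫|v| dt — sum the magnitudes of each area piece.
0–5 s: v = 0 at t = 3.75 s; triangle areas 11.25 + 1.25 = 12.5 m
5–8 s: |½(-2 + -10)(3)| = 18 m
8–11 s: |½(-10 + -3)(3)| = 19.5 m
Total distance = 50 m

50 m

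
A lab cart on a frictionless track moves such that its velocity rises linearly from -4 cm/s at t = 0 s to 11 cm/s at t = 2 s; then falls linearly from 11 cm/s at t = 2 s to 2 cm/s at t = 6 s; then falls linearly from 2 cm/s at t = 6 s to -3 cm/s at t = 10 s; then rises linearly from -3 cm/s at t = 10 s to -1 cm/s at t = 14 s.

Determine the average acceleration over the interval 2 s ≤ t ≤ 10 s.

-1.75 cm/s²

Average acceleration = Δv/Δt = (-3 − 11)/(10 − 2) = -1.75 cm/s².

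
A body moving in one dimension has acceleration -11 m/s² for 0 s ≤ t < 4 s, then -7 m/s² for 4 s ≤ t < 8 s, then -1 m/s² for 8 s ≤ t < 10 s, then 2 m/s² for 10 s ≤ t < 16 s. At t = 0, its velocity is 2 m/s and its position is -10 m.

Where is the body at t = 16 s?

On each constant-a segment, Δv = aΔt and Δx = v₀Δt + ½aΔt²; chain segment to segment.
0–4 s: v starts 2 m/s; Δx = 2·4 + ½·-11·4² = -80 m; v ends -42 m/s.
4–8 s: v starts -42 m/s; Δx = -42·4 + ½·-7·4² = -224 m; v ends -70 m/s.
8–10 s: v starts -70 m/s; Δx = -70·2 + ½·-1·2² = -142 m; v ends -72 m/s.
10–16 s: v starts -72 m/s; Δx = -72·6 + ½·2·6² = -396 m; v ends -60 m/s.
x(16) = -10 + Σ Δx = -852 m.

-852 m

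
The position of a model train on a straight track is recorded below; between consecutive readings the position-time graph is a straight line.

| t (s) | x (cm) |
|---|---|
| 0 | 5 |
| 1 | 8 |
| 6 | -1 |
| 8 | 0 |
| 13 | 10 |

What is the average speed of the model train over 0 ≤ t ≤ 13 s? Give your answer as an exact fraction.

Average speed = (total path length)/(elapsed time); on a piecewise-linear x-t graph the path length is Σ|Δx|.
0–1 s: |Δx| = |8 − 5| = 3 cm
1–6 s: |Δx| = |-1 − 8| = 9 cm
6–8 s: |Δx| = |0 − -1| = 1 cm
8–13 s: |Δx| = |10 − 0| = 10 cm
Total path = 23 cm; average speed = 23/13 = 23/13 cm/s.

23/13 cm/s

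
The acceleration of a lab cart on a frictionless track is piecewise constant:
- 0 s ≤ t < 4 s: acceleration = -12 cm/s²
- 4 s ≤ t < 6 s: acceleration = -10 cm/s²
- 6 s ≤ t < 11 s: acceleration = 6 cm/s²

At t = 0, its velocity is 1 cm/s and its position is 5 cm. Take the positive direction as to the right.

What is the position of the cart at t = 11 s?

-461 cm

On each constant-a segment, Δv = aΔt and Δx = v₀Δt + ½aΔt²; chain segment to segment.
0–4 s: v starts 1 cm/s; Δx = 1·4 + ½·-12·4² = -92 cm; v ends -47 cm/s.
4–6 s: v starts -47 cm/s; Δx = -47·2 + ½·-10·2² = -114 cm; v ends -67 cm/s.
6–11 s: v starts -67 cm/s; Δx = -67·5 + ½·6·5² = -260 cm; v ends -37 cm/s.
x(11) = 5 + Σ Δx = -461 cm.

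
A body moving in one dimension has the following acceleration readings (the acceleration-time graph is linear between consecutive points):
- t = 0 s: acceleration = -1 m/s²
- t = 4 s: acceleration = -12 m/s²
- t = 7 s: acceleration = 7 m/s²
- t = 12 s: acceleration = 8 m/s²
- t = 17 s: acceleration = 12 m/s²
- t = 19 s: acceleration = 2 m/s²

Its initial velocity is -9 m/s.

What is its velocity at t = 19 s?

Δv equals the area under the a-t graph; then v = v₀ + Δv.
0–4 s: ½(-1 + -12)(4) = -26 m/s
4–7 s: ½(-12 + 7)(3) = -7.5 m/s
7–12 s: ½(7 + 8)(5) = 37.5 m/s
12–17 s: ½(8 + 12)(5) = 50 m/s
17–19 s: ½(12 + 2)(2) = 14 m/s
Δv = 68 m/s, so v(19) = -9 + (68) = 59 m/s.

59 m/s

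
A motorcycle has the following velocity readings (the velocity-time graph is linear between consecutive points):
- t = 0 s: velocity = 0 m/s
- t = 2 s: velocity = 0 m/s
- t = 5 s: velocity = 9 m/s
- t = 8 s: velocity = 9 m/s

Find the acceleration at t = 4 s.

3 m/s²

Acceleration is the slope of the v-t graph on 2–5 s: (9 − 0)/(5 − 2) = 3 m/s².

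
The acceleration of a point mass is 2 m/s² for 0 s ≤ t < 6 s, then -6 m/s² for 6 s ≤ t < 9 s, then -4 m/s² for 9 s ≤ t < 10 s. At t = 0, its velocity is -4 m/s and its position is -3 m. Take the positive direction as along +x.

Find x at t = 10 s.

On each constant-a segment, Δv = aΔt and Δx = v₀Δt + ½aΔt²; chain segment to segment.
0–6 s: v starts -4 m/s; Δx = -4·6 + ½·2·6² = 12 m; v ends 8 m/s.
6–9 s: v starts 8 m/s; Δx = 8·3 + ½·-6·3² = -3 m; v ends -10 m/s.
9–10 s: v starts -10 m/s; Δx = -10·1 + ½·-4·1² = -12 m; v ends -14 m/s.
x(10) = -3 + Σ Δx = -6 m.

-6 m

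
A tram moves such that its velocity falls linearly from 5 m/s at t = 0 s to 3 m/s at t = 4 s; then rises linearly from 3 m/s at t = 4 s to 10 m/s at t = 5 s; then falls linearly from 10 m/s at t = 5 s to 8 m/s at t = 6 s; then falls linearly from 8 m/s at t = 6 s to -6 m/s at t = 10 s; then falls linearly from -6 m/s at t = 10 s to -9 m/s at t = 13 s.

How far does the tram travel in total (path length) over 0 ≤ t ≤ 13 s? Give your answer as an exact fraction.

478/7 m

Distance (not displacement) is the total path length: add the absolute areas under v-t.
0–4 s: |½(5 + 3)(4)| = 16 m
4–5 s: |½(3 + 10)(1)| = 6.5 m
5–6 s: |½(10 + 8)(1)| = 9 m
6–10 s: v = 0 at t = 58/7 s; triangle areas 64/7 + 36/7 = 100/7 m
10–13 s: |½(-6 + -9)(3)| = 22.5 m
Total distance = 478/7 m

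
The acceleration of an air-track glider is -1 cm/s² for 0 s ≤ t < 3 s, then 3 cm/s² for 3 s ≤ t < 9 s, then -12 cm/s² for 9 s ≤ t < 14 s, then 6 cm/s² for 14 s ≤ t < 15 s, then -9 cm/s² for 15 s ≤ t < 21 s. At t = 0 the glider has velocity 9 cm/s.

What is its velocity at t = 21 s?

Δv equals the area under the a-t graph; then v = v₀ + Δv.
0–3 s: -1 × 3 = -3 cm/s
3–9 s: 3 × 6 = 18 cm/s
9–14 s: -12 × 5 = -60 cm/s
14–15 s: 6 × 1 = 6 cm/s
15–21 s: -9 × 6 = -54 cm/s
Δv = -93 cm/s, so v(21) = 9 + (-93) = -84 cm/s.

-84 cm/s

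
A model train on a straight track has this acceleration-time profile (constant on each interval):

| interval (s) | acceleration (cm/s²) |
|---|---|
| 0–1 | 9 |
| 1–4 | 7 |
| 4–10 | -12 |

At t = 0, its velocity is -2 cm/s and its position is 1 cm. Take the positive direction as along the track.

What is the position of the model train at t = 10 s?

On each constant-a segment, Δv = aΔt and Δx = v₀Δt + ½aΔt²; chain segment to segment.
0–1 s: v starts -2 cm/s; Δx = -2·1 + ½·9·1² = 2.5 cm; v ends 7 cm/s.
1–4 s: v starts 7 cm/s; Δx = 7·3 + ½·7·3² = 52.5 cm; v ends 28 cm/s.
4–10 s: v starts 28 cm/s; Δx = 28·6 + ½·-12·6² = -48 cm; v ends -44 cm/s.
x(10) = 1 + Σ Δx = 8 cm.

8 cm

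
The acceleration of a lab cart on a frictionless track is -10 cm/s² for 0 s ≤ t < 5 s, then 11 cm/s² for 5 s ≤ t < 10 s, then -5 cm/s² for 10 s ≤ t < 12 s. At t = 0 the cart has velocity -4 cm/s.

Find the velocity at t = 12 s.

Δv equals the area under the a-t graph; then v = v₀ + Δv.
0–5 s: -10 × 5 = -50 cm/s
5–10 s: 11 × 5 = 55 cm/s
10–12 s: -5 × 2 = -10 cm/s
Δv = -5 cm/s, so v(12) = -4 + (-5) = -9 cm/s.

-9 cm/s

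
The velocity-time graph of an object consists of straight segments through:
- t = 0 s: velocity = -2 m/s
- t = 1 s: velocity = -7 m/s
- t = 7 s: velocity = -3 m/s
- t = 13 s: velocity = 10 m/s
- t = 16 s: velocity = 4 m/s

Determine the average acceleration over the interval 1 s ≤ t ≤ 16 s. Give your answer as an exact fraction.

11/15 m/s²

Average acceleration = Δv/Δt = (4 − -7)/(16 − 1) = 11/15 m/s².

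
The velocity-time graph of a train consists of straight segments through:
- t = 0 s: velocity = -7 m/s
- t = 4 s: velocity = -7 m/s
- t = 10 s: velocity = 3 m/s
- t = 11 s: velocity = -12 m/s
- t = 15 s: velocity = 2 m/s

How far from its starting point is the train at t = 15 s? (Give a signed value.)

-64.5 m

Net displacement equals the area under the velocity-time graph (areas below the axis count negative).
0–4 s: -7 × 4 = -28 m
4–10 s: ½(-7 + 3)(6) = -12 m
10–11 s: ½(3 + -12)(1) = -4.5 m
11–15 s: ½(-12 + 2)(4) = -20 m
Net displacement = -64.5 m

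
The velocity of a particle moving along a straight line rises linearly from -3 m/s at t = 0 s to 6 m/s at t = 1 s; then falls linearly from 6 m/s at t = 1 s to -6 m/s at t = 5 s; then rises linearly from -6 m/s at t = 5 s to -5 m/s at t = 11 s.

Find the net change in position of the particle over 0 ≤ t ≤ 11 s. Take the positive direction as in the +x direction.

-31.5 m

Displacement is the signed area under the v-t curve.
0–1 s: ½(-3 + 6)(1) = 1.5 m
1–5 s: ½(6 + -6)(4) = 0 m
5–11 s: ½(-6 + -5)(6) = -33 m
Net displacement = -31.5 m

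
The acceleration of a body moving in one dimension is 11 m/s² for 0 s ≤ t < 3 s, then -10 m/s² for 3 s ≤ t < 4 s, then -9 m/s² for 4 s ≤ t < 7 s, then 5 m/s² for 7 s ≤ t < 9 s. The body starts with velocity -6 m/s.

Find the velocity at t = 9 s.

0 m/s

Δv equals the area under the a-t graph; then v = v₀ + Δv.
0–3 s: 11 × 3 = 33 m/s
3–4 s: -10 × 1 = -10 m/s
4–7 s: -9 × 3 = -27 m/s
7–9 s: 5 × 2 = 10 m/s
Δv = 6 m/s, so v(9) = -6 + (6) = 0 m/s.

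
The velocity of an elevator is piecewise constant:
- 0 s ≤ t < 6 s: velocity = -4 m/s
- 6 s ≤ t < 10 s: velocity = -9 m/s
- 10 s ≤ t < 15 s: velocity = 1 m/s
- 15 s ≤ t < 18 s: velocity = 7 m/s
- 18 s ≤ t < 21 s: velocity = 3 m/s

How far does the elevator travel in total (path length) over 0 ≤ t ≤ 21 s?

Distance (not displacement) is the total path length: add the absolute areas under v-t.
0–6 s: |-4| × 6 = 24 m
6–10 s: |-9| × 4 = 36 m
10–15 s: |1| × 5 = 5 m
15–18 s: |7| × 3 = 21 m
18–21 s: |3| × 3 = 9 m
Total distance = 95 m

95 m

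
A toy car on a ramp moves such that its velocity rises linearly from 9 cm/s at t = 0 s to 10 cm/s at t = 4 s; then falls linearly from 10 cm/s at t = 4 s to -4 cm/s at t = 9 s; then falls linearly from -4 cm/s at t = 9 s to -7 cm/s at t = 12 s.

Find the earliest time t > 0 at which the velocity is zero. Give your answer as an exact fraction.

t = 53/7 s

v changes sign on 4–9 s (from 10 to -4); the graph is linear there, so v = 0 at t = 4 + (-10)·(9 − 4)/(-4 − 10) = 53/7 s.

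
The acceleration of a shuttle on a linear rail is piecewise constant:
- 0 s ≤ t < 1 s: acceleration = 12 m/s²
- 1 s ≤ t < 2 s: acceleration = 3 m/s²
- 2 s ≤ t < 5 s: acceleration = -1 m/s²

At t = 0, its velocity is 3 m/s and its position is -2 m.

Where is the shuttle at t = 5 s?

On each constant-a segment, Δv = aΔt and Δx = v₀Δt + ½aΔt²; chain segment to segment.
0–1 s: v starts 3 m/s; Δx = 3·1 + ½·12·1² = 9 m; v ends 15 m/s.
1–2 s: v starts 15 m/s; Δx = 15·1 + ½·3·1² = 16.5 m; v ends 18 m/s.
2–5 s: v starts 18 m/s; Δx = 18·3 + ½·-1·3² = 49.5 m; v ends 15 m/s.
x(5) = -2 + Σ Δx = 73 m.

73 m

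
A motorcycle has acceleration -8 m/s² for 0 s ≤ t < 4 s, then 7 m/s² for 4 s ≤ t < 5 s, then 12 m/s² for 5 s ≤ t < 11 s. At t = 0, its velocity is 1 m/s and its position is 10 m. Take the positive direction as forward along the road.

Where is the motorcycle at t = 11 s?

-5.5 m

On each constant-a segment, Δv = aΔt and Δx = v₀Δt + ½aΔt²; chain segment to segment.
0–4 s: v starts 1 m/s; Δx = 1·4 + ½·-8·4² = -60 m; v ends -31 m/s.
4–5 s: v starts -31 m/s; Δx = -31·1 + ½·7·1² = -27.5 m; v ends -24 m/s.
5–11 s: v starts -24 m/s; Δx = -24·6 + ½·12·6² = 72 m; v ends 48 m/s.
x(11) = 10 + Σ Δx = -5.5 m.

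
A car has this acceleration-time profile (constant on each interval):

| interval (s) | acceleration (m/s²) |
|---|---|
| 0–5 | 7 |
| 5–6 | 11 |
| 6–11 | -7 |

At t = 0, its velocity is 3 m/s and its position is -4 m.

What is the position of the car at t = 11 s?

On each constant-a segment, Δv = aΔt and Δx = v₀Δt + ½aΔt²; chain segment to segment.
0–5 s: v starts 3 m/s; Δx = 3·5 + ½·7·5² = 102.5 m; v ends 38 m/s.
5–6 s: v starts 38 m/s; Δx = 38·1 + ½·11·1² = 43.5 m; v ends 49 m/s.
6–11 s: v starts 49 m/s; Δx = 49·5 + ½·-7·5² = 157.5 m; v ends 14 m/s.
x(11) = -4 + Σ Δx = 299.5 m.

299.5 m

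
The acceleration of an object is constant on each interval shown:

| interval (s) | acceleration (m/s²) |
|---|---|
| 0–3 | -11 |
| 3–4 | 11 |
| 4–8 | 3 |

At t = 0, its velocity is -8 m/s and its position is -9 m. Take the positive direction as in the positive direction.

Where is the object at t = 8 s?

-214 m

On each constant-a segment, Δv = aΔt and Δx = v₀Δt + ½aΔt²; chain segment to segment.
0–3 s: v starts -8 m/s; Δx = -8·3 + ½·-11·3² = -73.5 m; v ends -41 m/s.
3–4 s: v starts -41 m/s; Δx = -41·1 + ½·11·1² = -35.5 m; v ends -30 m/s.
4–8 s: v starts -30 m/s; Δx = -30·4 + ½·3·4² = -96 m; v ends -18 m/s.
x(8) = -9 + Σ Δx = -214 m.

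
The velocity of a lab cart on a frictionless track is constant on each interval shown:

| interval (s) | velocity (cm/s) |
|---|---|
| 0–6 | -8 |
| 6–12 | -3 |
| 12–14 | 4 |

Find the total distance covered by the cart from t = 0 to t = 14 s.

74 cm

Total distance travelled is ∫|v| dt — sum the magnitudes of each area piece.
0–6 s: |-8| × 6 = 48 cm
6–12 s: |-3| × 6 = 18 cm
12–14 s: |4| × 2 = 8 cm
Total distance = 74 cm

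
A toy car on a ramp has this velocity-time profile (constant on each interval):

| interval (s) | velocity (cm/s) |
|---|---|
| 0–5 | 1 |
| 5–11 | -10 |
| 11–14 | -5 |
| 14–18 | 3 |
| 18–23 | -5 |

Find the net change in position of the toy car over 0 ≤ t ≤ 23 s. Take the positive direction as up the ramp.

-83 cm

Net displacement equals the area under the velocity-time graph (areas below the axis count negative).
0–5 s: 1 × 5 = 5 cm
5–11 s: -10 × 6 = -60 cm
11–14 s: -5 × 3 = -15 cm
14–18 s: 3 × 4 = 12 cm
18–23 s: -5 × 5 = -25 cm
Net displacement = -83 cm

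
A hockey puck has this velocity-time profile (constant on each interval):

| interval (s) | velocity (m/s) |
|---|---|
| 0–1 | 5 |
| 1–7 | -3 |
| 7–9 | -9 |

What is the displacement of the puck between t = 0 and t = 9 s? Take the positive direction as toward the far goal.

-31 m

Displacement is the signed area under the v-t curve.
0–1 s: 5 × 1 = 5 m
1–7 s: -3 × 6 = -18 m
7–9 s: -9 × 2 = -18 m
Net displacement = -31 m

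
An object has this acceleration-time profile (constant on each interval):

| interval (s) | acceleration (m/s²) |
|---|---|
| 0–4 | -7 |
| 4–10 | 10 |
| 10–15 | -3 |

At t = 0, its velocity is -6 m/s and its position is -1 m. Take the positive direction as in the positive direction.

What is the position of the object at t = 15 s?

-12.5 m

On each constant-a segment, Δv = aΔt and Δx = v₀Δt + ½aΔt²; chain segment to segment.
0–4 s: v starts -6 m/s; Δx = -6·4 + ½·-7·4² = -80 m; v ends -34 m/s.
4–10 s: v starts -34 m/s; Δx = -34·6 + ½·10·6² = -24 m; v ends 26 m/s.
10–15 s: v starts 26 m/s; Δx = 26·5 + ½·-3·5² = 92.5 m; v ends 11 m/s.
x(15) = -1 + Σ Δx = -12.5 m.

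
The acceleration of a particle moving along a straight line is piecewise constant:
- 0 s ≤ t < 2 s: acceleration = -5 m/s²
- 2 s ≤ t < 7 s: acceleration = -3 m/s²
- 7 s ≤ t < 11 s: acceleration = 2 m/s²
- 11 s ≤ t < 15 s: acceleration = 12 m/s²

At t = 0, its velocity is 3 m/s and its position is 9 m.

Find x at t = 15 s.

On each constant-a segment, Δv = aΔt and Δx = v₀Δt + ½aΔt²; chain segment to segment.
0–2 s: v starts 3 m/s; Δx = 3·2 + ½·-5·2² = -4 m; v ends -7 m/s.
2–7 s: v starts -7 m/s; Δx = -7·5 + ½·-3·5² = -72.5 m; v ends -22 m/s.
7–11 s: v starts -22 m/s; Δx = -22·4 + ½·2·4² = -72 m; v ends -14 m/s.
11–15 s: v starts -14 m/s; Δx = -14·4 + ½·12·4² = 40 m; v ends 34 m/s.
x(15) = 9 + Σ Δx = -99.5 m.

-99.5 m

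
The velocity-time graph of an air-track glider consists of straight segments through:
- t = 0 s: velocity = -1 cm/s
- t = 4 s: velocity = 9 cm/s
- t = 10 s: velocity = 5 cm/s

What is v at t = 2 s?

4 cm/s

On 0–4 s the graph is linear from -1 to 9 cm/s: v(2) = -1 + (9 − -1)·(2 − 0)/(4 − 0) = 4 cm/s.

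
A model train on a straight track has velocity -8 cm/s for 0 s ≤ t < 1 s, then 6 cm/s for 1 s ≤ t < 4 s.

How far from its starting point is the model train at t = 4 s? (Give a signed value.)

10 cm

Net displacement equals the area under the velocity-time graph (areas below the axis count negative).
0–1 s: -8 × 1 = -8 cm
1–4 s: 6 × 3 = 18 cm
Net displacement = 10 cm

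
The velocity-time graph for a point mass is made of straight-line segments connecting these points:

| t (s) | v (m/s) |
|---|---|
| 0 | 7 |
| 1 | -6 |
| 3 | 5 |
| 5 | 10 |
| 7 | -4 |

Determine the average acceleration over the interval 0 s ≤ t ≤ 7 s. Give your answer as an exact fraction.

Average acceleration = Δv/Δt = (-4 − 7)/(7 − 0) = -11/7 m/s².

-11/7 m/s²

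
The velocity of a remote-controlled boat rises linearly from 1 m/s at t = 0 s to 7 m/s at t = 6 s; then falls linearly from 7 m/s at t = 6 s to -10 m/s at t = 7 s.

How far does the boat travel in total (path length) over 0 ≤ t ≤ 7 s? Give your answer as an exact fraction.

Distance (not displacement) is the total path length: add the absolute areas under v-t.
0–6 s: |½(1 + 7)(6)| = 24 m
6–7 s: v = 0 at t = 109/17 s; triangle areas 49/34 + 50/17 = 149/34 m
Total distance = 965/34 m

965/34 m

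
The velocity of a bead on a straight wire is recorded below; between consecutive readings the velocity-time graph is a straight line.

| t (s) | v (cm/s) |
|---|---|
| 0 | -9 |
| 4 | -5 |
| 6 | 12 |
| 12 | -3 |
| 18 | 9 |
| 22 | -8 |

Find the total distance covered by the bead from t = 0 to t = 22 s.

108.1 cm

Distance (not displacement) is the total path length: add the absolute areas under v-t.
0–4 s: |½(-9 + -5)(4)| = 28 cm
4–6 s: v = 0 at t = 78/17 s; triangle areas 25/17 + 144/17 = 169/17 cm
6–12 s: v = 0 at t = 10.8 s; triangle areas 28.8 + 1.8 = 30.6 cm
12–18 s: v = 0 at t = 13.5 s; triangle areas 2.25 + 20.25 = 22.5 cm
18–22 s: v = 0 at t = 342/17 s; triangle areas 162/17 + 128/17 = 290/17 cm
Total distance = 108.1 cm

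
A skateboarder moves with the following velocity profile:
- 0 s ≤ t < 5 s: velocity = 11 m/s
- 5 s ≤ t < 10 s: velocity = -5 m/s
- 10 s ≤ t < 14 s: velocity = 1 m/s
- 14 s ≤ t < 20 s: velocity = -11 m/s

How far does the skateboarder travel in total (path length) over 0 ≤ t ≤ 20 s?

150 m

Total distance travelled is ∫|v| dt — sum the magnitudes of each area piece.
0–5 s: |11| × 5 = 55 m
5–10 s: |-5| × 5 = 25 m
10–14 s: |1| × 4 = 4 m
14–20 s: |-11| × 6 = 66 m
Total distance = 150 m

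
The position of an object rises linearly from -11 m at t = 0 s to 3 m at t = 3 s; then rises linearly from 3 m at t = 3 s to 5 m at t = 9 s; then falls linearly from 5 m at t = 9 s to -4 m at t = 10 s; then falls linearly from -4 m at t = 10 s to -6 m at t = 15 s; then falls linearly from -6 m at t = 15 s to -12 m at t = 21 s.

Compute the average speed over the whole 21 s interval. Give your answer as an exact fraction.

Average speed = (total path length)/(elapsed time); on a piecewise-linear x-t graph the path length is Σ|Δx|.
0–3 s: |Δx| = |3 − -11| = 14 m
3–9 s: |Δx| = |5 − 3| = 2 m
9–10 s: |Δx| = |-4 − 5| = 9 m
10–15 s: |Δx| = |-6 − -4| = 2 m
15–21 s: |Δx| = |-12 − -6| = 6 m
Total path = 33 m; average speed = 33/21 = 11/7 m/s.

11/7 m/s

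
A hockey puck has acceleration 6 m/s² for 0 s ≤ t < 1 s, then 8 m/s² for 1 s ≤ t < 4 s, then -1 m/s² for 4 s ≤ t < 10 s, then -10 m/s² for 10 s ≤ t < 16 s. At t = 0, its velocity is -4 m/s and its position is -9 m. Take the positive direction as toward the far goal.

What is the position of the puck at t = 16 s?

On each constant-a segment, Δv = aΔt and Δx = v₀Δt + ½aΔt²; chain segment to segment.
0–1 s: v starts -4 m/s; Δx = -4·1 + ½·6·1² = -1 m; v ends 2 m/s.
1–4 s: v starts 2 m/s; Δx = 2·3 + ½·8·3² = 42 m; v ends 26 m/s.
4–10 s: v starts 26 m/s; Δx = 26·6 + ½·-1·6² = 138 m; v ends 20 m/s.
10–16 s: v starts 20 m/s; Δx = 20·6 + ½·-10·6² = -60 m; v ends -40 m/s.
x(16) = -9 + Σ Δx = 110 m.

110 m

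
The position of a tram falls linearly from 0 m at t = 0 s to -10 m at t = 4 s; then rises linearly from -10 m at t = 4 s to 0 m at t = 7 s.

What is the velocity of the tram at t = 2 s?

Velocity is the slope of the x-t graph on 0–4 s: (-10 − 0)/(4 − 0) = -2.5 m/s.

-2.5 m/s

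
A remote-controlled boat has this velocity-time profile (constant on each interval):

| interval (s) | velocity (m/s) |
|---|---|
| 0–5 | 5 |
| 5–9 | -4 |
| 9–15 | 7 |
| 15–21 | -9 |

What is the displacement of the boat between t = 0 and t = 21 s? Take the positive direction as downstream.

-3 m

Net displacement equals the area under the velocity-time graph (areas below the axis count negative).
0–5 s: 5 × 5 = 25 m
5–9 s: -4 × 4 = -16 m
9–15 s: 7 × 6 = 42 m
15–21 s: -9 × 6 = -54 m
Net displacement = -3 m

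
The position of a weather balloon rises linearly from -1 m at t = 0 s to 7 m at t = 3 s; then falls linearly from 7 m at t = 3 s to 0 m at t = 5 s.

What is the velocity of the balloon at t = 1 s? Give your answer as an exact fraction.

8/3 m/s

Velocity is the slope of the x-t graph on 0–3 s: (7 − -1)/(3 − 0) = 8/3 m/s.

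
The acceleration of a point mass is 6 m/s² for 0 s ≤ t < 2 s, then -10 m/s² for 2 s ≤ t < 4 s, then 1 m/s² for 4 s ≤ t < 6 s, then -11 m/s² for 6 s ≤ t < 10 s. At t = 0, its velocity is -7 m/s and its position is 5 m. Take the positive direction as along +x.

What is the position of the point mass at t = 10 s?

-175 m

On each constant-a segment, Δv = aΔt and Δx = v₀Δt + ½aΔt²; chain segment to segment.
0–2 s: v starts -7 m/s; Δx = -7·2 + ½·6·2² = -2 m; v ends 5 m/s.
2–4 s: v starts 5 m/s; Δx = 5·2 + ½·-10·2² = -10 m; v ends -15 m/s.
4–6 s: v starts -15 m/s; Δx = -15·2 + ½·1·2² = -28 m; v ends -13 m/s.
6–10 s: v starts -13 m/s; Δx = -13·4 + ½·-11·4² = -140 m; v ends -57 m/s.
x(10) = 5 + Σ Δx = -175 m.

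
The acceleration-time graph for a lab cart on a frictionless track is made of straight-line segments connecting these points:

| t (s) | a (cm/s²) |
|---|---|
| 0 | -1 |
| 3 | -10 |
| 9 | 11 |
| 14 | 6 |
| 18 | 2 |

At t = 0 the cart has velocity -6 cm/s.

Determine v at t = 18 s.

39 cm/s

Δv equals the area under the a-t graph; then v = v₀ + Δv.
0–3 s: ½(-1 + -10)(3) = -16.5 cm/s
3–9 s: ½(-10 + 11)(6) = 3 cm/s
9–14 s: ½(11 + 6)(5) = 42.5 cm/s
14–18 s: ½(6 + 2)(4) = 16 cm/s
Δv = 45 cm/s, so v(18) = -6 + (45) = 39 cm/s.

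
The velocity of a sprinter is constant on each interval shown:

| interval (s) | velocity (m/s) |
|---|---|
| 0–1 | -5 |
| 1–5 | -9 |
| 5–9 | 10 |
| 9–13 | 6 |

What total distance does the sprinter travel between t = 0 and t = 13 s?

105 m

Distance (not displacement) is the total path length: add the absolute areas under v-t.
0–1 s: |-5| × 1 = 5 m
1–5 s: |-9| × 4 = 36 m
5–9 s: |10| × 4 = 40 m
9–13 s: |6| × 4 = 24 m
Total distance = 105 m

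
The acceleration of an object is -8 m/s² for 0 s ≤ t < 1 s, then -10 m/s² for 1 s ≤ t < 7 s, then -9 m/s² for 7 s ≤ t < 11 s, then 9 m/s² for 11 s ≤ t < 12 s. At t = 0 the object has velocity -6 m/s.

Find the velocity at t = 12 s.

Δv equals the area under the a-t graph; then v = v₀ + Δv.
0–1 s: -8 × 1 = -8 m/s
1–7 s: -10 × 6 = -60 m/s
7–11 s: -9 × 4 = -36 m/s
11–12 s: 9 × 1 = 9 m/s
Δv = -95 m/s, so v(12) = -6 + (-95) = -101 m/s.

-101 m/s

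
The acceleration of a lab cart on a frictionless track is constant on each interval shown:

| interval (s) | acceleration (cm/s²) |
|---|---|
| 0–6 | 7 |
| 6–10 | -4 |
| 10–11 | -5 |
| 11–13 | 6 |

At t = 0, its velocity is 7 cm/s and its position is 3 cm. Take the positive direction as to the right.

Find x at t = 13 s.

433.5 cm

On each constant-a segment, Δv = aΔt and Δx = v₀Δt + ½aΔt²; chain segment to segment.
0–6 s: v starts 7 cm/s; Δx = 7·6 + ½·7·6² = 168 cm; v ends 49 cm/s.
6–10 s: v starts 49 cm/s; Δx = 49·4 + ½·-4·4² = 164 cm; v ends 33 cm/s.
10–11 s: v starts 33 cm/s; Δx = 33·1 + ½·-5·1² = 30.5 cm; v ends 28 cm/s.
11–13 s: v starts 28 cm/s; Δx = 28·2 + ½·6·2² = 68 cm; v ends 40 cm/s.
x(13) = 3 + Σ Δx = 433.5 cm.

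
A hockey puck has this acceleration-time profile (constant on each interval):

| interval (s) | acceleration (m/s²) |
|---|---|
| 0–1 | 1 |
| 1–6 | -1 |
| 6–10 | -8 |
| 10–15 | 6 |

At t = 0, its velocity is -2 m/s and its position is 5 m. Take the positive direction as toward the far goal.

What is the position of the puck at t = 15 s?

-217 m

On each constant-a segment, Δv = aΔt and Δx = v₀Δt + ½aΔt²; chain segment to segment.
0–1 s: v starts -2 m/s; Δx = -2·1 + ½·1·1² = -1.5 m; v ends -1 m/s.
1–6 s: v starts -1 m/s; Δx = -1·5 + ½·-1·5² = -17.5 m; v ends -6 m/s.
6–10 s: v starts -6 m/s; Δx = -6·4 + ½·-8·4² = -88 m; v ends -38 m/s.
10–15 s: v starts -38 m/s; Δx = -38·5 + ½·6·5² = -115 m; v ends -8 m/s.
x(15) = 5 + Σ Δx = -217 m.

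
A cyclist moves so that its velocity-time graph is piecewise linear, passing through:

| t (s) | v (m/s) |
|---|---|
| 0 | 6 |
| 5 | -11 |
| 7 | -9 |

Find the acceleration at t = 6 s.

Acceleration is the slope of the v-t graph on 5–7 s: (-9 − -11)/(7 − 5) = 1 m/s².

1 m/s²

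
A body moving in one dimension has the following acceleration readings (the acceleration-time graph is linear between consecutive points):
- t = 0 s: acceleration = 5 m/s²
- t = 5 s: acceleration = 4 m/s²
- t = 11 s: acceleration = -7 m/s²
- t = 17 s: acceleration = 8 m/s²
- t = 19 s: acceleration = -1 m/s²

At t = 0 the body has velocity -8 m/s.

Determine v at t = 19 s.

15.5 m/s

Δv equals the area under the a-t graph; then v = v₀ + Δv.
0–5 s: ½(5 + 4)(5) = 22.5 m/s
5–11 s: ½(4 + -7)(6) = -9 m/s
11–17 s: ½(-7 + 8)(6) = 3 m/s
17–19 s: ½(8 + -1)(2) = 7 m/s
Δv = 23.5 m/s, so v(19) = -8 + (23.5) = 15.5 m/s.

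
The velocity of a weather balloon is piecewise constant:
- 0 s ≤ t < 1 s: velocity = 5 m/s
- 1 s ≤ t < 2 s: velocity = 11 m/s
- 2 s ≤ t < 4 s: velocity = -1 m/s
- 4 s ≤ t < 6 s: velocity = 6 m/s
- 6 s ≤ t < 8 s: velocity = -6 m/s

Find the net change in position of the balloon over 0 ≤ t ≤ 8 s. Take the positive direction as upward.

Displacement is the signed area under the v-t curve.
0–1 s: 5 × 1 = 5 m
1–2 s: 11 × 1 = 11 m
2–4 s: -1 × 2 = -2 m
4–6 s: 6 × 2 = 12 m
6–8 s: -6 × 2 = -12 m
Net displacement = 14 m

14 m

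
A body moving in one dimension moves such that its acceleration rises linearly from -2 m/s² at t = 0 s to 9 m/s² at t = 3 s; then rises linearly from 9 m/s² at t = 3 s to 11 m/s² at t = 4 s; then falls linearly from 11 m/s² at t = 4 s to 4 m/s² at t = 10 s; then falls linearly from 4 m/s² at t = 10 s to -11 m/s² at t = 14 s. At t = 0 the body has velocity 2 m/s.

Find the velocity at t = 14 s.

Δv equals the area under the a-t graph; then v = v₀ + Δv.
0–3 s: ½(-2 + 9)(3) = 10.5 m/s
3–4 s: ½(9 + 11)(1) = 10 m/s
4–10 s: ½(11 + 4)(6) = 45 m/s
10–14 s: ½(4 + -11)(4) = -14 m/s
Δv = 51.5 m/s, so v(14) = 2 + (51.5) = 53.5 m/s.

53.5 m/s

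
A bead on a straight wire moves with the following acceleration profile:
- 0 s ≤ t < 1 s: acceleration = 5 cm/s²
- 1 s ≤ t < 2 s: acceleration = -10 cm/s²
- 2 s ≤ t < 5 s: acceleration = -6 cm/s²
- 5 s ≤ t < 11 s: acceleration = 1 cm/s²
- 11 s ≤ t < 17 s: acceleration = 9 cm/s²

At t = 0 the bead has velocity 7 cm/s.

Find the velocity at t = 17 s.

Δv equals the area under the a-t graph; then v = v₀ + Δv.
0–1 s: 5 × 1 = 5 cm/s
1–2 s: -10 × 1 = -10 cm/s
2–5 s: -6 × 3 = -18 cm/s
5–11 s: 1 × 6 = 6 cm/s
11–17 s: 9 × 6 = 54 cm/s
Δv = 37 cm/s, so v(17) = 7 + (37) = 44 cm/s.

44 cm/s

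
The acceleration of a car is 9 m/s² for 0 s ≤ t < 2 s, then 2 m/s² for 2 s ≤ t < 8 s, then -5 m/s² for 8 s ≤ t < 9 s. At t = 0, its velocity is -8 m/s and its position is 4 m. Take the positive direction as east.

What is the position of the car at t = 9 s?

On each constant-a segment, Δv = aΔt and Δx = v₀Δt + ½aΔt²; chain segment to segment.
0–2 s: v starts -8 m/s; Δx = -8·2 + ½·9·2² = 2 m; v ends 10 m/s.
2–8 s: v starts 10 m/s; Δx = 10·6 + ½·2·6² = 96 m; v ends 22 m/s.
8–9 s: v starts 22 m/s; Δx = 22·1 + ½·-5·1² = 19.5 m; v ends 17 m/s.
x(9) = 4 + Σ Δx = 121.5 m.

121.5 m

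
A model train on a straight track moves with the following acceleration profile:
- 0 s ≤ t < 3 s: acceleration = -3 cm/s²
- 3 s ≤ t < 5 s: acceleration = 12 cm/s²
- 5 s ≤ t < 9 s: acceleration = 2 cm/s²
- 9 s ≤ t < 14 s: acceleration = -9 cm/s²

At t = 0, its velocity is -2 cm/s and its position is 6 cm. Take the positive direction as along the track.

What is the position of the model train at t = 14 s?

On each constant-a segment, Δv = aΔt and Δx = v₀Δt + ½aΔt²; chain segment to segment.
0–3 s: v starts -2 cm/s; Δx = -2·3 + ½·-3·3² = -19.5 cm; v ends -11 cm/s.
3–5 s: v starts -11 cm/s; Δx = -11·2 + ½·12·2² = 2 cm; v ends 13 cm/s.
5–9 s: v starts 13 cm/s; Δx = 13·4 + ½·2·4² = 68 cm; v ends 21 cm/s.
9–14 s: v starts 21 cm/s; Δx = 21·5 + ½·-9·5² = -7.5 cm; v ends -24 cm/s.
x(14) = 6 + Σ Δx = 49 cm.

49 cm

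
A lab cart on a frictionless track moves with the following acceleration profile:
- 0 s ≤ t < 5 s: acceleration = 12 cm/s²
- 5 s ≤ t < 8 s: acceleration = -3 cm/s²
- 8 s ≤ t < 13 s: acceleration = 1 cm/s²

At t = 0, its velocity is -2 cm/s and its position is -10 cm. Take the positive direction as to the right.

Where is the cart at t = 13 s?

On each constant-a segment, Δv = aΔt and Δx = v₀Δt + ½aΔt²; chain segment to segment.
0–5 s: v starts -2 cm/s; Δx = -2·5 + ½·12·5² = 140 cm; v ends 58 cm/s.
5–8 s: v starts 58 cm/s; Δx = 58·3 + ½·-3·3² = 160.5 cm; v ends 49 cm/s.
8–13 s: v starts 49 cm/s; Δx = 49·5 + ½·1·5² = 257.5 cm; v ends 54 cm/s.
x(13) = -10 + Σ Δx = 548 cm.

548 cm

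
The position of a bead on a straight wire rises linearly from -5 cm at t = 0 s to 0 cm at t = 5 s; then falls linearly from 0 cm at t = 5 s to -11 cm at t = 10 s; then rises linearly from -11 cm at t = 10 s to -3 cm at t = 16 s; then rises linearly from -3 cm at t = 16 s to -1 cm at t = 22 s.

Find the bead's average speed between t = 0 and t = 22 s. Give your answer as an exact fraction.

13/11 cm/s

Average speed = (total path length)/(elapsed time); on a piecewise-linear x-t graph the path length is Σ|Δx|.
0–5 s: |Δx| = |0 − -5| = 5 cm
5–10 s: |Δx| = |-11 − 0| = 11 cm
10–16 s: |Δx| = |-3 − -11| = 8 cm
16–22 s: |Δx| = |-1 − -3| = 2 cm
Total path = 26 cm; average speed = 26/22 = 13/11 cm/s.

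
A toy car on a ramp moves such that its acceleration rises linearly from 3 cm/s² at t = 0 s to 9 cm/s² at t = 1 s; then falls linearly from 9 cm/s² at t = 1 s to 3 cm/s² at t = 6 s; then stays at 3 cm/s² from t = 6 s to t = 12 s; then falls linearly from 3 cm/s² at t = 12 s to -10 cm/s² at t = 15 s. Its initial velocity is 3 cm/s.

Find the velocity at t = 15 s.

Δv equals the area under the a-t graph; then v = v₀ + Δv.
0–1 s: ½(3 + 9)(1) = 6 cm/s
1–6 s: ½(9 + 3)(5) = 30 cm/s
6–12 s: 3 × 6 = 18 cm/s
12–15 s: ½(3 + -10)(3) = -10.5 cm/s
Δv = 43.5 cm/s, so v(15) = 3 + (43.5) = 46.5 cm/s.

46.5 cm/s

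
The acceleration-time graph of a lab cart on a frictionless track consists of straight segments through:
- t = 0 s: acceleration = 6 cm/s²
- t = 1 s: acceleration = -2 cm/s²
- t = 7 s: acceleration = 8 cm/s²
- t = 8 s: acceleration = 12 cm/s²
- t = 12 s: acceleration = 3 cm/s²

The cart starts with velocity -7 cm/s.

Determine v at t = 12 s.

Δv equals the area under the a-t graph; then v = v₀ + Δv.
0–1 s: ½(6 + -2)(1) = 2 cm/s
1–7 s: ½(-2 + 8)(6) = 18 cm/s
7–8 s: ½(8 + 12)(1) = 10 cm/s
8–12 s: ½(12 + 3)(4) = 30 cm/s
Δv = 60 cm/s, so v(12) = -7 + (60) = 53 cm/s.

53 cm/s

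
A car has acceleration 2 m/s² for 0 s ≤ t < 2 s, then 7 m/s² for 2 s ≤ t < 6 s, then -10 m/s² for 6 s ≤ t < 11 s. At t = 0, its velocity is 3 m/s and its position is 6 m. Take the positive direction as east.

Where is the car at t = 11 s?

On each constant-a segment, Δv = aΔt and Δx = v₀Δt + ½aΔt²; chain segment to segment.
0–2 s: v starts 3 m/s; Δx = 3·2 + ½·2·2² = 10 m; v ends 7 m/s.
2–6 s: v starts 7 m/s; Δx = 7·4 + ½·7·4² = 84 m; v ends 35 m/s.
6–11 s: v starts 35 m/s; Δx = 35·5 + ½·-10·5² = 50 m; v ends -15 m/s.
x(11) = 6 + Σ Δx = 150 m.

150 m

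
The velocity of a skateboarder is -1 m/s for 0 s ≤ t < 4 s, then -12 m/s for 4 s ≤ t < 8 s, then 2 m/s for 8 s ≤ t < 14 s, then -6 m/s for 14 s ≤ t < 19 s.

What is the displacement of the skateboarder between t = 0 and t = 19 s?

Net displacement equals the area under the velocity-time graph (areas below the axis count negative).
0–4 s: -1 × 4 = -4 m
4–8 s: -12 × 4 = -48 m
8–14 s: 2 × 6 = 12 m
14–19 s: -6 × 5 = -30 m
Net displacement = -70 m

-70 m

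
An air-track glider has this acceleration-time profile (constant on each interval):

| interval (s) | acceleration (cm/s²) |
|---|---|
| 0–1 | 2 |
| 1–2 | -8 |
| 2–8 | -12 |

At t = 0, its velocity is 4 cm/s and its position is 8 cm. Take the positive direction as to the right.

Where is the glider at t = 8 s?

-213 cm

On each constant-a segment, Δv = aΔt and Δx = v₀Δt + ½aΔt²; chain segment to segment.
0–1 s: v starts 4 cm/s; Δx = 4·1 + ½·2·1² = 5 cm; v ends 6 cm/s.
1–2 s: v starts 6 cm/s; Δx = 6·1 + ½·-8·1² = 2 cm; v ends -2 cm/s.
2–8 s: v starts -2 cm/s; Δx = -2·6 + ½·-12·6² = -228 cm; v ends -74 cm/s.
x(8) = 8 + Σ Δx = -213 cm.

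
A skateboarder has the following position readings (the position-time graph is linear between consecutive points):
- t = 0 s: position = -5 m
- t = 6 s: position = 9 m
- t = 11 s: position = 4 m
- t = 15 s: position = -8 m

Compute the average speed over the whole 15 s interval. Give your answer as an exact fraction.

31/15 m/s

Average speed = (total path length)/(elapsed time); on a piecewise-linear x-t graph the path length is Σ|Δx|.
0–6 s: |Δx| = |9 − -5| = 14 m
6–11 s: |Δx| = |4 − 9| = 5 m
11–15 s: |Δx| = |-8 − 4| = 12 m
Total path = 31 m; average speed = 31/15 = 31/15 m/s.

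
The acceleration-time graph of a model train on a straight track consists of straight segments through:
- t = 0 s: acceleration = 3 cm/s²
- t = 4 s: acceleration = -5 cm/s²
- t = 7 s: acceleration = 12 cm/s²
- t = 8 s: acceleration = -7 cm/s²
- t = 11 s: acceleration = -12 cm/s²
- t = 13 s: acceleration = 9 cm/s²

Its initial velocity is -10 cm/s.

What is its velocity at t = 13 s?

-32.5 cm/s

Δv equals the area under the a-t graph; then v = v₀ + Δv.
0–4 s: ½(3 + -5)(4) = -4 cm/s
4–7 s: ½(-5 + 12)(3) = 10.5 cm/s
7–8 s: ½(12 + -7)(1) = 2.5 cm/s
8–11 s: ½(-7 + -12)(3) = -28.5 cm/s
11–13 s: ½(-12 + 9)(2) = -3 cm/s
Δv = -22.5 cm/s, so v(13) = -10 + (-22.5) = -32.5 cm/s.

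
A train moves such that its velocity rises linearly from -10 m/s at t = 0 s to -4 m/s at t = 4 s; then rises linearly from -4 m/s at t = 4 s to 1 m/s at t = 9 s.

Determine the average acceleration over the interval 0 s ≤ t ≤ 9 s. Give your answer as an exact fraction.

Average acceleration = Δv/Δt = (1 − -10)/(9 − 0) = 11/9 m/s².

11/9 m/s²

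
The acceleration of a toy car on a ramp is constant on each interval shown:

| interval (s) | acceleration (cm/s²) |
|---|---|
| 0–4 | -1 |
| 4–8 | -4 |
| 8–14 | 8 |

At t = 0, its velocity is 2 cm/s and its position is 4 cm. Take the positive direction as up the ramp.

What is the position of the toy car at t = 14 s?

On each constant-a segment, Δv = aΔt and Δx = v₀Δt + ½aΔt²; chain segment to segment.
0–4 s: v starts 2 cm/s; Δx = 2·4 + ½·-1·4² = 0 cm; v ends -2 cm/s.
4–8 s: v starts -2 cm/s; Δx = -2·4 + ½·-4·4² = -40 cm; v ends -18 cm/s.
8–14 s: v starts -18 cm/s; Δx = -18·6 + ½·8·6² = 36 cm; v ends 30 cm/s.
x(14) = 4 + Σ Δx = 0 cm.

0 cm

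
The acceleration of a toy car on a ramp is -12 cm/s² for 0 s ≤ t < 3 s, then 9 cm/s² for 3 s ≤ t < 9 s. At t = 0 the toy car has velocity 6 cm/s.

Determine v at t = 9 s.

Δv equals the area under the a-t graph; then v = v₀ + Δv.
0–3 s: -12 × 3 = -36 cm/s
3–9 s: 9 × 6 = 54 cm/s
Δv = 18 cm/s, so v(9) = 6 + (18) = 24 cm/s.

24 cm/s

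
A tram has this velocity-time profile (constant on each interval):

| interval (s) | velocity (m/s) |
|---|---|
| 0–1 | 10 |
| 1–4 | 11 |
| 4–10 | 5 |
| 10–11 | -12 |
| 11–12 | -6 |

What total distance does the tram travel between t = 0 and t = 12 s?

Total distance travelled is ∫|v| dt — sum the magnitudes of each area piece.
0–1 s: |10| × 1 = 10 m
1–4 s: |11| × 3 = 33 m
4–10 s: |5| × 6 = 30 m
10–11 s: |-12| × 1 = 12 m
11–12 s: |-6| × 1 = 6 m
Total distance = 91 m

91 m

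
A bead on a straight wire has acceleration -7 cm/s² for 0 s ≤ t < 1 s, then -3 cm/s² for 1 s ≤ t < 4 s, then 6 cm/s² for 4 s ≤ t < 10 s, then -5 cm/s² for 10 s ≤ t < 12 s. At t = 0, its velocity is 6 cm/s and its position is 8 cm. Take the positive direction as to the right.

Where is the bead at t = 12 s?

On each constant-a segment, Δv = aΔt and Δx = v₀Δt + ½aΔt²; chain segment to segment.
0–1 s: v starts 6 cm/s; Δx = 6·1 + ½·-7·1² = 2.5 cm; v ends -1 cm/s.
1–4 s: v starts -1 cm/s; Δx = -1·3 + ½·-3·3² = -16.5 cm; v ends -10 cm/s.
4–10 s: v starts -10 cm/s; Δx = -10·6 + ½·6·6² = 48 cm; v ends 26 cm/s.
10–12 s: v starts 26 cm/s; Δx = 26·2 + ½·-5·2² = 42 cm; v ends 16 cm/s.
x(12) = 8 + Σ Δx = 84 cm.

84 cm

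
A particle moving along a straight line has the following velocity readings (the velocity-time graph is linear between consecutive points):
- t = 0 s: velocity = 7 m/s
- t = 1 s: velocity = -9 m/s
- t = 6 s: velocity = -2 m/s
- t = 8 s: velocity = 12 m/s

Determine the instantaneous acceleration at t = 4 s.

1.4 m/s²

Acceleration is the slope of the v-t graph on 1–6 s: (-2 − -9)/(6 − 1) = 1.4 m/s².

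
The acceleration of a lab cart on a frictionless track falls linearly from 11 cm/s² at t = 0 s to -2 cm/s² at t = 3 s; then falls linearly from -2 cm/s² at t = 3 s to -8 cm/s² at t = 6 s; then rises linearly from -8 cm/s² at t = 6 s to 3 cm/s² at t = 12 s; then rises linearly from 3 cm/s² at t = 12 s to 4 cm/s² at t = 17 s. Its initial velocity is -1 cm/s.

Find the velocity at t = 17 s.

Δv equals the area under the a-t graph; then v = v₀ + Δv.
0–3 s: ½(11 + -2)(3) = 13.5 cm/s
3–6 s: ½(-2 + -8)(3) = -15 cm/s
6–12 s: ½(-8 + 3)(6) = -15 cm/s
12–17 s: ½(3 + 4)(5) = 17.5 cm/s
Δv = 1 cm/s, so v(17) = -1 + (1) = 0 cm/s.

0 cm/s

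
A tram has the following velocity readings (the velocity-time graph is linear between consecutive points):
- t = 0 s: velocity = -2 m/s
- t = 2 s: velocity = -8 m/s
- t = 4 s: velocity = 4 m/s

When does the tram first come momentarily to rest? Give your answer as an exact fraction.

v changes sign on 2–4 s (from -8 to 4); the graph is linear there, so v = 0 at t = 2 + (8)·(4 − 2)/(4 − -8) = 10/3 s.

t = 10/3 s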